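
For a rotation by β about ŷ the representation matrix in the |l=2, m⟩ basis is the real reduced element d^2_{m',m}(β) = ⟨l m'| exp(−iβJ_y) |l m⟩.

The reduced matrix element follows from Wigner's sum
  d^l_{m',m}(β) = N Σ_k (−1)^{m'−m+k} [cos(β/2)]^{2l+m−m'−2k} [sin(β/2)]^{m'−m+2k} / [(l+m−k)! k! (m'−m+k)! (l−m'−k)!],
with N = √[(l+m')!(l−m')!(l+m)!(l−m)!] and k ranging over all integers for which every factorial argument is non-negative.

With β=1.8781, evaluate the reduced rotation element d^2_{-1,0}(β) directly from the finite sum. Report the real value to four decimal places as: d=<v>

d=-0.3531

d^2_{-1,0}(β=1.8781) via Wigner's sum:
Half-angle: c=0.590555, s=0.806997. N=√(1·6·2·2)=4.898979
Admissible k: 1..2 (factorial args all ≥0)
  k=1: (−1)^0·4.8990/(2)·0.5906^3·0.8070^1 = +0.407126
  k=2: (−1)^1·4.8990/(2)·0.5906^1·0.8070^3 = -0.760243
d^2_{-1,0}(1.8781) = +0.407126 -0.760243 = -0.353117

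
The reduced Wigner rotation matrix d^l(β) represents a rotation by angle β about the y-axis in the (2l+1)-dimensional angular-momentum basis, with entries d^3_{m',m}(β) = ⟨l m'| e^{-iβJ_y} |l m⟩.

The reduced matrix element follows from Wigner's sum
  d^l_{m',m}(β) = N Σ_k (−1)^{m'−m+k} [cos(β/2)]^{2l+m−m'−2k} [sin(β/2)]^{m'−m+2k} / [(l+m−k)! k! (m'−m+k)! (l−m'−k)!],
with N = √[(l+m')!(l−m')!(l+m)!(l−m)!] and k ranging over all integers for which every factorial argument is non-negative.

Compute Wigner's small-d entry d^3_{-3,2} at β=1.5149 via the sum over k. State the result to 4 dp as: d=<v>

d^3_{-3,2}(β=1.5149) via Wigner's sum:
With c≡cos(β/2)=0.726590 and s≡sin(β/2)=0.687071, N=[1·720·120·1]^{1/2}=293.938769
k∈{5} keeps every argument non-negative
  k=5: (−1)^0·293.9388/(120)·0.7266^1·0.6871^5 = +0.272504
d^3_{-3,2}(1.5149) = +0.272504

d=0.2725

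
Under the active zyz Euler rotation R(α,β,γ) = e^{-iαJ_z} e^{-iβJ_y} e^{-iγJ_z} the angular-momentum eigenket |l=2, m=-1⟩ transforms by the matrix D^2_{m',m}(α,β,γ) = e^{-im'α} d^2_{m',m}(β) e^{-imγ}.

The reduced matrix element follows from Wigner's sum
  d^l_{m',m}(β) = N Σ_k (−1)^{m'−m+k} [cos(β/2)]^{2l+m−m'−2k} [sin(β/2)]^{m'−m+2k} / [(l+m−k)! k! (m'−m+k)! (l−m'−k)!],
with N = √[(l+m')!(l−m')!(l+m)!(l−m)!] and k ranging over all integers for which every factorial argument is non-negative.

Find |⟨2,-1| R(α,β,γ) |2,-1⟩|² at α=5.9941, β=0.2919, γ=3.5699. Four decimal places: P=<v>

P=0.8029

Split into d^2_{-1,-1}(β=0.2919) × two z-phases.
With c≡cos(β/2)=0.989368 and s≡sin(β/2)=0.145432, N=[1·6·1·6]^{1/2}=6.000000
k: max(0,(-1)−(-1))=0 … min(2+(-1),2−(-1))=1
  k=0: (−1)^0·6.0000/(6)·0.9894^4·0.1454^0 = +0.958146
  k=1: (−1)^1·6.0000/(2)·0.9894^2·0.1454^2 = -0.062110
d^2_{-1,-1}(0.2919) = +0.958146 -0.062110 = +0.896036
|D^2_{-1,-1}|² = |d^2_{-1,-1}(β)|² = (+0.896036)² = 0.802881 (the z-rotation phases have unit modulus)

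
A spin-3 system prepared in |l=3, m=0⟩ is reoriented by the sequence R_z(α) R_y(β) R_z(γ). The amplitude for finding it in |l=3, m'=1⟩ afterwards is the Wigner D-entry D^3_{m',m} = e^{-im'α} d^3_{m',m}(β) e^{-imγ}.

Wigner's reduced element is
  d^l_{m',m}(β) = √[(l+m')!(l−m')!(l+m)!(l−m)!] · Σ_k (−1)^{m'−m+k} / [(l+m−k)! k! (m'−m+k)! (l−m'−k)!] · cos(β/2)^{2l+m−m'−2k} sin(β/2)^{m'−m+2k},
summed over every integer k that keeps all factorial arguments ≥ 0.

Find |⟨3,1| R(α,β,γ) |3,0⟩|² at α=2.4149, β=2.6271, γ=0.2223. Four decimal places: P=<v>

P=0.3532

First d^3_{1,0}(β=2.6271), then the phase factors e^{-i(1)α} and e^{-i(0)γ}:
c=cos(2.6271/2)=0.254418, s=sin(2.6271/2)=0.967094; N=√[24·2·6·6]=41.569219
k: max(0,(0)−(1))=0 … min(3+(0),3−(1))=2
  k=0: (−1)^1·41.5692/(12)·0.2544^5·0.9671^1 = -0.003571
  k=1: (−1)^2·41.5692/(4)·0.2544^3·0.9671^3 = +0.154798
  k=2: (−1)^3·41.5692/(12)·0.2544^1·0.9671^5 = -0.745561
d^3_{1,0}(2.6271) = -0.003571 +0.154798 -0.745561 = -0.594335
|D^3_{1,0}|² = |d^3_{1,0}(β)|² = (-0.594335)² = 0.353234 (the z-rotation phases have unit modulus)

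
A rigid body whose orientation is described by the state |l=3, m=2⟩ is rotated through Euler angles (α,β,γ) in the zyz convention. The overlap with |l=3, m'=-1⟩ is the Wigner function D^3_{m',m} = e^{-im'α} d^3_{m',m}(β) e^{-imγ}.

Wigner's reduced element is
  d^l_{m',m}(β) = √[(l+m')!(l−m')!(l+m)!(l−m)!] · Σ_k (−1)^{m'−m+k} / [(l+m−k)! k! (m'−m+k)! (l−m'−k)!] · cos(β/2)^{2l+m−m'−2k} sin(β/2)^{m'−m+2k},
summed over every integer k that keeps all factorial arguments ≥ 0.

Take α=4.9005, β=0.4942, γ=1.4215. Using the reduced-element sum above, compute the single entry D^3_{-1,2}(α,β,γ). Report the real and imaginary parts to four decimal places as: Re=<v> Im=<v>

Split into d^3_{-1,2}(β=0.4942) × two z-phases.
Half-angle: c=0.969626, s=0.244593. N=√(2·24·120·1)=75.894664
The bounds max(0,m−m')=3 and min(l+m,l−m')=4 give 2 terms
  k=3: (−1)^0·75.8947/(12)·0.9696^3·0.2446^3 = +0.084367
  k=4: (−1)^1·75.8947/(24)·0.9696^1·0.2446^5 = -0.002684
d^3_{-1,2}(0.4942) = +0.084367 -0.002684 = +0.081683
Attach z-rotation phases: D = e^{-i(-1)(4.9005)}·(+0.081683)·e^{-i(2)(1.4215)} = -0.038204+0.072198i

Re=-0.0382 Im=0.0722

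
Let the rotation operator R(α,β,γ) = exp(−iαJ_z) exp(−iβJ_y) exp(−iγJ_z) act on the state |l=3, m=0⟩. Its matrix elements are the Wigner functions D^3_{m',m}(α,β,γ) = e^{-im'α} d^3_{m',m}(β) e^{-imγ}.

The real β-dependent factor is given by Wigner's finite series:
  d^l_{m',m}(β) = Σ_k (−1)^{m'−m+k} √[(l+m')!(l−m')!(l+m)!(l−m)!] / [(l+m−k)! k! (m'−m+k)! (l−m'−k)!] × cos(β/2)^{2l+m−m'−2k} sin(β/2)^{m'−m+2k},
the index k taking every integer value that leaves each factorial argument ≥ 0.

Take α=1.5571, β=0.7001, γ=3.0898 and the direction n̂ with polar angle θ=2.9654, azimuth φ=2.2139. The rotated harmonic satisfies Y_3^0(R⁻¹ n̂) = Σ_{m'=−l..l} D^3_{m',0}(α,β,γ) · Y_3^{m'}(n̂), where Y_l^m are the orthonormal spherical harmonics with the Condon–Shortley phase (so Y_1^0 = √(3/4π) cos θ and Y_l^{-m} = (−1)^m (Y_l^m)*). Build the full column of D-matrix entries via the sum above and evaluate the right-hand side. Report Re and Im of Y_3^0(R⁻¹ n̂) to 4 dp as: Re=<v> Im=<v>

Re=0.1978 Im=0.0000

Need the full column D^3_{m',0} for m'=−3..3 at α=1.5571, β=0.7001, γ=3.0898.
cos(β/2)=0.939356, sin(β/2)=0.342945
d^3_{-3,0}: single k=3 term ⇒ +0.149513;  D = -0.006142-0.149386i
d^3_{-2,0}: k∈[2..3] ⇒ +0.501567 -0.066852 = +0.434715;  D = -0.434552+0.011906i
d^3_{-1,0}: k∈[1..3] ⇒ +0.868890 -0.347436 +0.015436 = +0.536891;  D = +0.007353+0.536840i
d^3_{0,0}: k∈[0..3] ⇒ +0.687037 -0.824159 +0.109850 -0.001627 = -0.028899;  D = -0.028899+0.000000i
d^3_{1,0}: k∈[0..2] ⇒ -0.868890 +0.347436 -0.015436 = -0.536891;  D = -0.007353+0.536840i
d^3_{2,0}: k∈[0..1] ⇒ +0.501567 -0.066852 = +0.434715;  D = -0.434552-0.011906i
d^3_{3,0}: single k=0 term ⇒ -0.149513;  D = +0.006142-0.149386i
Y_3^{m'}(θ=2.9654,φ=2.2139) and Σ D·Y over m':
  (-0.0061-0.1494i)·(+0.0021-0.0008i)  (-0.4346+0.0119i)·(+0.0087-0.0297i)  (+0.0074+0.5368i)·(-0.1307-0.1744i)  (-0.0289+0.0000i)·(-0.6784+0.0000i)  (-0.0074+0.5368i)·(+0.1307-0.1744i)  (-0.4346-0.0119i)·(+0.0087+0.0297i)  (+0.0061-0.1494i)·(-0.0021-0.0008i)
Y_3^0(R⁻¹ n̂) = +0.197795+0.000000i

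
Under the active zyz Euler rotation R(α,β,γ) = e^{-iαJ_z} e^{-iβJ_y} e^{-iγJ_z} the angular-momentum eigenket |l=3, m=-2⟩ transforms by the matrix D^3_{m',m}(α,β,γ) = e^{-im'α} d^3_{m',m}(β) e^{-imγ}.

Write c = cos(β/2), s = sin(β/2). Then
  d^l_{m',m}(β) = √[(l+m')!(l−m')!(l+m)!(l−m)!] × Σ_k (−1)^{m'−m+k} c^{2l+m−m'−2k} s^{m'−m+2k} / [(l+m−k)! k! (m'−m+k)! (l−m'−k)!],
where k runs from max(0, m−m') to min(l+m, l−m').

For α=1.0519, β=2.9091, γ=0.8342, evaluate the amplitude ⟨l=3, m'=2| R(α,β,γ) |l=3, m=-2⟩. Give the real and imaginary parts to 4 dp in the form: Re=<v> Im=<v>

Split into d^3_{2,-2}(β=2.9091) × two z-phases.
With c≡cos(β/2)=0.115985 and s≡sin(β/2)=0.993251, N=[120·1·1·120]^{1/2}=120.000000
k∈{0,1} keeps every argument non-negative
  k=0: (−1)^4·120.0000/(24)·0.1160^2·0.9933^4 = +0.065465
  k=1: (−1)^5·120.0000/(120)·0.1160^0·0.9933^6 = -0.960183
d^3_{2,-2}(2.9091) = +0.065465 -0.960183 = -0.894718
Attach z-rotation phases: D = e^{-i(2)(1.0519)}·(-0.894718)·e^{-i(-2)(0.8342)} = -0.811242+0.377368i

Re=-0.8112 Im=0.3774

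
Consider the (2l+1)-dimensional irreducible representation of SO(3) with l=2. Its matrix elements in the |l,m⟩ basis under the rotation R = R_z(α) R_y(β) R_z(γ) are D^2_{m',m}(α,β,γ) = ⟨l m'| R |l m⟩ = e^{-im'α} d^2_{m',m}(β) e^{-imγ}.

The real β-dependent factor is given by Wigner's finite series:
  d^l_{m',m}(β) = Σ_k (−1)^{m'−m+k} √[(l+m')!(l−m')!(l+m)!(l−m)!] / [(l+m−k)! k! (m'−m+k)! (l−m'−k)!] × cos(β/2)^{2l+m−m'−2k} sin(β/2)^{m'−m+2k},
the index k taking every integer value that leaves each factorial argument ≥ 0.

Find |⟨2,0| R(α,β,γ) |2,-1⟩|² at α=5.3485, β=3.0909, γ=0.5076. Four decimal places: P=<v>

P=0.0038

Split into d^2_{0,-1}(β=3.0909) × two z-phases.
Half-angle: c=0.025344, s=0.999679. N=√(2·2·1·6)=4.898979
k∈{0,1} keeps every argument non-negative
  k=0: (−1)^1·4.8990/(2)·0.0253^3·0.9997^1 = -0.000040
  k=1: (−1)^2·4.8990/(2)·0.0253^1·0.9997^3 = +0.062019
d^2_{0,-1}(3.0909) = -0.000040 +0.062019 = +0.061979
|D^2_{0,-1}|² = |d^2_{0,-1}(β)|² = (+0.061979)² = 0.003841 (the z-rotation phases have unit modulus)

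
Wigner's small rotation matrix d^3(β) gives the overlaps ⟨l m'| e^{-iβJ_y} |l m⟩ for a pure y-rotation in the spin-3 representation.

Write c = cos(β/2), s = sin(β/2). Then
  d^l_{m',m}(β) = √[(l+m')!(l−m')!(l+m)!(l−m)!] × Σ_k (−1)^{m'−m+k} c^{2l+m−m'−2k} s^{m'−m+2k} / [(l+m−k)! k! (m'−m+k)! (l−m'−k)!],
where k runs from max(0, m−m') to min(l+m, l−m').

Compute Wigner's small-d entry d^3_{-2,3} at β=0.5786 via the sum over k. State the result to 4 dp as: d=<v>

d=0.0044

d^3_{-2,3}(β=0.5786) via Wigner's sum:
Half-angle: c=0.958444, s=0.285281. N=√(1·120·720·1)=293.938769
The bounds max(0,m−m')=5 and min(l+m,l−m')=5 give 1 term
  k=5: (−1)^0·293.9388/(120)·0.9584^1·0.2853^5 = +0.004436
d^3_{-2,3}(0.5786) = +0.004436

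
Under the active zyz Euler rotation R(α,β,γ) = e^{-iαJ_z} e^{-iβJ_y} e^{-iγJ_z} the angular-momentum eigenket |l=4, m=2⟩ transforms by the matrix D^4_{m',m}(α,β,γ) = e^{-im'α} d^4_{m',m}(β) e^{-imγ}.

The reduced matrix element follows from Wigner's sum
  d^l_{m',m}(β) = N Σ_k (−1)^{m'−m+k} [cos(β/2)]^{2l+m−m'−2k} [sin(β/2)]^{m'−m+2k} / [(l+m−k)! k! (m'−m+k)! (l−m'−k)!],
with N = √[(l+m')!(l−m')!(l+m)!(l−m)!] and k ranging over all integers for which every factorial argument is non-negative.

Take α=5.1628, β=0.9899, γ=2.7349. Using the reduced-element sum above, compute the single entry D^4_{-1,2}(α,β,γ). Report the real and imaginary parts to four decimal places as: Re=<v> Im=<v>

Re=0.4486 Im=-0.1422

D^4_{-1,2}(5.1628,0.9899,2.7349) = e^{-i·-1·5.1628}·d^4_{-1,2}(0.9899)·e^{-i·2·2.7349}. Compute d first:
With c≡cos(β/2)=0.879992 and s≡sin(β/2)=0.474988, N=[6·120·720·2]^{1/2}=1018.233765
k: max(0,(2)−(-1))=3 … min(4+(2),4−(-1))=5
  k=3: (−1)^0·1018.2338/(72)·0.8800^5·0.4750^3 = +0.799755
  k=4: (−1)^1·1018.2338/(48)·0.8800^3·0.4750^5 = -0.349506
  k=5: (−1)^2·1018.2338/(240)·0.8800^1·0.4750^7 = +0.020365
d^4_{-1,2}(0.9899) = +0.799755 -0.349506 +0.020365 = +0.470614
D = (+0.435336-0.900268i)·(+0.470614)·(+0.687043+0.726617i) = +0.448610-0.142220i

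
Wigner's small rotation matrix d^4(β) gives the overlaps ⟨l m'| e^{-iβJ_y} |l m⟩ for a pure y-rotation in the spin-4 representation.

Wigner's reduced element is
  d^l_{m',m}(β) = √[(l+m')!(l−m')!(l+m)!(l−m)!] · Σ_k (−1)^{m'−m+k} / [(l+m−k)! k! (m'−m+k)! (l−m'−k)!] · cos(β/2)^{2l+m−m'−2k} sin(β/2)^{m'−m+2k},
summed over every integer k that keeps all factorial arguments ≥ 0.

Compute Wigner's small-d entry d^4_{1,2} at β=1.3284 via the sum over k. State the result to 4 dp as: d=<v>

d^4_{1,2}(β=1.3284) via Wigner's sum:
c=cos(1.3284/2)=0.787410, s=sin(1.3284/2)=0.616429; N=√[120·6·720·2]=1018.233765
The bounds max(0,m−m')=1 and min(l+m,l−m')=3 give 3 terms
  k=1: (−1)^0·1018.2338/(240)·0.7874^7·0.6164^1 = +0.490825
  k=2: (−1)^1·1018.2338/(48)·0.7874^5·0.6164^3 = -1.504047
  k=3: (−1)^2·1018.2338/(72)·0.7874^3·0.6164^5 = +0.614518
d^4_{1,2}(1.3284) = +0.490825 -1.504047 +0.614518 = -0.398704

d=-0.3987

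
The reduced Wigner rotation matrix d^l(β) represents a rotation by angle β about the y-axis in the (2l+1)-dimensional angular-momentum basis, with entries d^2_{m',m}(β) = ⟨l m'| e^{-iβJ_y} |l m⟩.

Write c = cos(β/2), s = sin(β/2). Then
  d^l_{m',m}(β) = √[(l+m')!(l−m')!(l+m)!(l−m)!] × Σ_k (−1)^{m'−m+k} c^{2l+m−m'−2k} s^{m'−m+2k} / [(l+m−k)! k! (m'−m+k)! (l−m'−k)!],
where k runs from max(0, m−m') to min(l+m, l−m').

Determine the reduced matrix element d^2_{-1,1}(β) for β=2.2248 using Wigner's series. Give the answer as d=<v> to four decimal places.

d=-0.1743

d^2_{-1,1}(β=2.2248) via Wigner's sum:
c=cos(2.2248/2)=0.442511, s=sin(2.2248/2)=0.896763; N=√[1·6·6·1]=6.000000
The bounds max(0,m−m')=2 and min(l+m,l−m')=3 give 2 terms
  k=2: (−1)^0·6.0000/(2)·0.4425^2·0.8968^2 = +0.472416
  k=3: (−1)^1·6.0000/(6)·0.4425^0·0.8968^4 = -0.646713
d^2_{-1,1}(2.2248) = +0.472416 -0.646713 = -0.174297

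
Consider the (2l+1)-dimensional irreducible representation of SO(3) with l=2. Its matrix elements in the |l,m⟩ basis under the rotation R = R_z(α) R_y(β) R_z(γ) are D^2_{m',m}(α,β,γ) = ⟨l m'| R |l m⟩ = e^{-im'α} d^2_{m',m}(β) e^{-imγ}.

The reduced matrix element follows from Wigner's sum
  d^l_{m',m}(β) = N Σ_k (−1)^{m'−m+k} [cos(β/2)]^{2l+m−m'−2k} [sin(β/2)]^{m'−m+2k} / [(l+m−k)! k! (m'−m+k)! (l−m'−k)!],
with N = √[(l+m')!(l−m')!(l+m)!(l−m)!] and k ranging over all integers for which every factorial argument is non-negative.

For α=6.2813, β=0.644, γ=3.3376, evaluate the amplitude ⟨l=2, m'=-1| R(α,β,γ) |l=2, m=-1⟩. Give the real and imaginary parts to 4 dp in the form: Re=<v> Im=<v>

First d^2_{-1,-1}(β=0.644), then the phase factors e^{-i(-1)α} and e^{-i(-1)γ}:
c=cos(0.644/2)=0.948604, s=sin(0.644/2)=0.316464; N=√[1·6·1·6]=6.000000
k: max(0,(-1)−(-1))=0 … min(2+(-1),2−(-1))=1
  k=0: (−1)^0·6.0000/(6)·0.9486^4·0.3165^0 = +0.809731
  k=1: (−1)^1·6.0000/(2)·0.9486^2·0.3165^2 = -0.270359
d^2_{-1,-1}(0.644) = +0.809731 -0.270359 = +0.539371
Phases: e^{-i·(-1)·6.2813}=+0.999998-0.001885i, e^{-i·(-1)·3.3376}=-0.980852-0.194755i ⇒ D=-0.529240-0.104047i

Re=-0.5292 Im=-0.1040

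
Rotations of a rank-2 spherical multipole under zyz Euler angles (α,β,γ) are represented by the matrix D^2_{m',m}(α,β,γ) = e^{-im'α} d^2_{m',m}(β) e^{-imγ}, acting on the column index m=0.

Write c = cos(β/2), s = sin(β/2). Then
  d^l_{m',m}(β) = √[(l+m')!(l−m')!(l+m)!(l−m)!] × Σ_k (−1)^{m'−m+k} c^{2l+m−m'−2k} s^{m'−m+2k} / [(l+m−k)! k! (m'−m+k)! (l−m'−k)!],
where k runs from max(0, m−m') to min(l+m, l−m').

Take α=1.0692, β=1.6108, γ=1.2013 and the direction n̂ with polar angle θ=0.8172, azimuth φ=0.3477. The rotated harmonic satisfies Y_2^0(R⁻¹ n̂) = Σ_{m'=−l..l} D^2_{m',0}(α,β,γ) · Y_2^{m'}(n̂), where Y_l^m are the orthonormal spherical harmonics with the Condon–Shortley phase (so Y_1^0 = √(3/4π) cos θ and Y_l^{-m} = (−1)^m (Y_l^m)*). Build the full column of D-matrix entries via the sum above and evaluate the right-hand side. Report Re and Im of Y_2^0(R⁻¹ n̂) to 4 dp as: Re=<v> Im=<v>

Re=-0.0598 Im=0.0000

Need the full column D^2_{m',0} for m'=−2..2 at α=1.0692, β=1.6108, γ=1.2013.
cos(β/2)=0.692823, sin(β/2)=0.721108
d^2_{-2,0}: single k=2 term ⇒ +0.611393;  D = -0.328693+0.515521i
d^2_{-1,0}: k∈[1..2] ⇒ +0.587411 -0.636354 = -0.048942;  D = -0.023533-0.042913i
d^2_{0,0}: k∈[0..2] ⇒ +0.230403 -0.998401 +0.270396 = -0.497601;  D = -0.497601+0.000000i
d^2_{1,0}: k∈[0..1] ⇒ -0.587411 +0.636354 = +0.048942;  D = +0.023533-0.042913i
d^2_{2,0}: single k=0 term ⇒ +0.611393;  D = -0.328693-0.515521i
Y_2^{m'}(θ=0.8172,φ=0.3477) and Σ D·Y over m':
  (-0.3287+0.5155i)·(+0.1577-0.1316i)  (-0.0235-0.0429i)·(+0.3624-0.1314i)  (-0.4976+0.0000i)·(+0.1276+0.0000i)  (+0.0235-0.0429i)·(-0.3624-0.1314i)  (-0.3287-0.5155i)·(+0.1577+0.1316i)
Y_2^0(R⁻¹ n̂) = -0.059826+0.000000i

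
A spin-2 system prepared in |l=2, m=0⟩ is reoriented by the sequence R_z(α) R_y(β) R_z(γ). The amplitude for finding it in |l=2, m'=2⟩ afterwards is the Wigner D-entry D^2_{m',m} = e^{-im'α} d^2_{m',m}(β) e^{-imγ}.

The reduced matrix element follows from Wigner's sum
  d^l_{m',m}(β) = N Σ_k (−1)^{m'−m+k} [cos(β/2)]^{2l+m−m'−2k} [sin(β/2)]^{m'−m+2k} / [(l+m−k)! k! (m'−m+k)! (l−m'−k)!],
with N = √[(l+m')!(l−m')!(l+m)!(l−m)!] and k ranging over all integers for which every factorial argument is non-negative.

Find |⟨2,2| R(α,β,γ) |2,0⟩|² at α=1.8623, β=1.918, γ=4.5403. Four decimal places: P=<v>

First d^2_{2,0}(β=1.918), then the phase factors e^{-i(2)α} and e^{-i(0)γ}:
With c≡cos(β/2)=0.574339 and s≡sin(β/2)=0.818618, N=[24·1·2·2]^{1/2}=9.797959
k∈{0} keeps every argument non-negative
  k=0: (−1)^2·9.7980/(4)·0.5743^2·0.8186^2 = +0.541470
d^2_{2,0}(1.918) = +0.541470
|D^2_{2,0}|² = |d^2_{2,0}(β)|² = (+0.541470)² = 0.293190 (the z-rotation phases have unit modulus)

P=0.2932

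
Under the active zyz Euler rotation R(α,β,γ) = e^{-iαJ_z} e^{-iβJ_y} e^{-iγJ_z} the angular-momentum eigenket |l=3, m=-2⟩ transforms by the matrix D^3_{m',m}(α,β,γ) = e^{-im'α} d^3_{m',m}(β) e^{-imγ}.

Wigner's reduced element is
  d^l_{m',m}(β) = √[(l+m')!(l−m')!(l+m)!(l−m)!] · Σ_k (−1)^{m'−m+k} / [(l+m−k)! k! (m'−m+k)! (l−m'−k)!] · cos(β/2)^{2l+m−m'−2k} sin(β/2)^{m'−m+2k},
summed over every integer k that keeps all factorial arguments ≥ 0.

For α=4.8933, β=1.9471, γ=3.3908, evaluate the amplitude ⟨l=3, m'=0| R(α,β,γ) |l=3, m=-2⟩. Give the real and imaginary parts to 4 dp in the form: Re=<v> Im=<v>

First d^3_{0,-2}(β=1.9471), then the phase factors e^{-i(0)α} and e^{-i(-2)γ}:
Half-angle: c=0.562368, s=0.826887. N=√(6·6·1·120)=65.726707
k∈{0,1} keeps every argument non-negative
  k=0: (−1)^2·65.7267/(12)·0.5624^4·0.8269^2 = +0.374571
  k=1: (−1)^3·65.7267/(12)·0.5624^2·0.8269^4 = -0.809816
d^3_{0,-2}(1.9471) = +0.374571 -0.809816 = -0.435245
D = (+1.000000+0.000000i)·(-0.435245)·(+0.878341+0.478034i) = -0.382294-0.208062i

Re=-0.3823 Im=-0.2081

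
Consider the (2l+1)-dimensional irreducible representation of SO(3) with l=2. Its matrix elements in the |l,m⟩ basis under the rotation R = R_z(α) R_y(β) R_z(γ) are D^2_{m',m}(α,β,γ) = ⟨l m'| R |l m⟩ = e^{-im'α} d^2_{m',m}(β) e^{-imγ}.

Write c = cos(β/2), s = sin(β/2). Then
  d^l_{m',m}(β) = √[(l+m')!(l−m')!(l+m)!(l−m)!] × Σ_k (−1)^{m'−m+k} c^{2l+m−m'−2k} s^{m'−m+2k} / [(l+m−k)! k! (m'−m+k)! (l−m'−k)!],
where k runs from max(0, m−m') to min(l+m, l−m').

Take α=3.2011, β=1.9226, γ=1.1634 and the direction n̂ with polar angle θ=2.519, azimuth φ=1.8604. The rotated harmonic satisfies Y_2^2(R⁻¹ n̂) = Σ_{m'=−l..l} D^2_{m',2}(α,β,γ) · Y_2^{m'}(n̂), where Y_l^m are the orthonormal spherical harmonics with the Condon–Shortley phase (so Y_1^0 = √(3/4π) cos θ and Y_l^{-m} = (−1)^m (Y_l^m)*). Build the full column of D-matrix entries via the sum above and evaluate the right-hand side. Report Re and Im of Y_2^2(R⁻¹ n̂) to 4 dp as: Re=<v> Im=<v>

Need the full column D^2_{m',2} for m'=−2..2 at α=3.2011, β=1.9226, γ=1.1634.
cos(β/2)=0.572455, sin(β/2)=0.819936
d^2_{-2,2}: single k=4 term ⇒ +0.451982;  D = -0.268829-0.363344i
d^2_{-1,2}: single k=3 term ⇒ +0.631119;  D = +0.404885+0.484128i
d^2_{0,2}: single k=2 term ⇒ +0.539657;  D = -0.370215-0.392646i
d^2_{1,2}: single k=1 term ⇒ +0.307633;  D = +0.223980+0.210881i
d^2_{2,2}: single k=0 term ⇒ +0.107390;  D = -0.082428-0.068835i
Y_2^{m'}(θ=2.519,φ=1.8604) and Σ D·Y over m':
  (-0.2688-0.3633i)·(-0.1099+0.0719i)  (+0.4049+0.4841i)·(+0.1045+0.3507i)  (-0.3702-0.3926i)·(+0.3090+0.0000i)  (+0.2240+0.2109i)·(-0.1045+0.3507i)  (-0.0824-0.0688i)·(-0.1099-0.0719i)
Y_2^2(R⁻¹ n̂) = -0.279478+0.161892i

Re=-0.2795 Im=0.1619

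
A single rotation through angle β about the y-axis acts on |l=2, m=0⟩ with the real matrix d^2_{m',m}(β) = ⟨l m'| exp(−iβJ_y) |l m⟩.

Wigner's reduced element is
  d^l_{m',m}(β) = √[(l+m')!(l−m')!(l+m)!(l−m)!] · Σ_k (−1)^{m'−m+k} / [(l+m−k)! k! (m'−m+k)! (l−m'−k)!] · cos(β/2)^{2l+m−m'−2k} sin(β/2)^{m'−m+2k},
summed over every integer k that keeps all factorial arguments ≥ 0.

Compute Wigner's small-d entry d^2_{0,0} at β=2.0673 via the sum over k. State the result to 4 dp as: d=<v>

d=-0.1596

d^2_{0,0}(β=2.0673) via Wigner's sum:
With c≡cos(β/2)=0.511686 and s≡sin(β/2)=0.859172, N=[2·2·2·2]^{1/2}=4.000000
k∈{0,1,2} keeps every argument non-negative
  k=0: (−1)^0·4.0000/(4)·0.5117^4·0.8592^0 = +0.068551
  k=1: (−1)^1·4.0000/(1)·0.5117^2·0.8592^2 = -0.773087
  k=2: (−1)^2·4.0000/(4)·0.5117^0·0.8592^4 = +0.544906
d^2_{0,0}(2.0673) = +0.068551 -0.773087 +0.544906 = -0.159630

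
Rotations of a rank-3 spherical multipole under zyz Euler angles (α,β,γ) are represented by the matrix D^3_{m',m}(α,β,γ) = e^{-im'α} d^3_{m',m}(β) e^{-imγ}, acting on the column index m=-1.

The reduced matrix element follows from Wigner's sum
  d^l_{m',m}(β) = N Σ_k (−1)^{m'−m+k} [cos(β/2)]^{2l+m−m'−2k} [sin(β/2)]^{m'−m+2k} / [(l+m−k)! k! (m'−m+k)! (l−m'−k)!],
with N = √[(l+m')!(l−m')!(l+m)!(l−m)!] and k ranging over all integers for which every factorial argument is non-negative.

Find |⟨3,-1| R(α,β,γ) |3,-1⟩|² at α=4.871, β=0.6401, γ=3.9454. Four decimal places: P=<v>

Split into d^3_{-1,-1}(β=0.6401) × two z-phases.
c=cos(0.6401/2)=0.949220, s=sin(0.6401/2)=0.314614; N=√[2·24·2·24]=48.000000
The bounds max(0,m−m')=0 and min(l+m,l−m')=2 give 3 terms
  k=0: (−1)^0·48.0000/(48)·0.9492^6·0.3146^0 = +0.731477
  k=1: (−1)^1·48.0000/(6)·0.9492^4·0.3146^2 = -0.642855
  k=2: (−1)^2·48.0000/(8)·0.9492^2·0.3146^4 = +0.052966
d^3_{-1,-1}(0.6401) = +0.731477 -0.642855 +0.052966 = +0.141587
|D^3_{-1,-1}|² = |d^3_{-1,-1}(β)|² = (+0.141587)² = 0.020047 (the z-rotation phases have unit modulus)

P=0.0200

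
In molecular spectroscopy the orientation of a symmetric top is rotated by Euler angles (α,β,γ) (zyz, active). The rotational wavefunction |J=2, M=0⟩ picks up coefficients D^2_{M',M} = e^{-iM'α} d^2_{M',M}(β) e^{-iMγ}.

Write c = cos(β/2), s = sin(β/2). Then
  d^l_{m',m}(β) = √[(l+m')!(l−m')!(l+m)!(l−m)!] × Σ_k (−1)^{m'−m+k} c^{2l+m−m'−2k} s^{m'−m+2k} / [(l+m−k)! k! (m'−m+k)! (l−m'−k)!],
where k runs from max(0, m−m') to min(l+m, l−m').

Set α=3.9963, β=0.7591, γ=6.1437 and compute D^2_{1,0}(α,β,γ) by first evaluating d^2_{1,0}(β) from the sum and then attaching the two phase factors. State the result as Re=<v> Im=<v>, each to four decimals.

Re=0.4014 Im=-0.4613

D^2_{1,0}(3.9963,0.7591,6.1437) = e^{-i·1·3.9963}·d^2_{1,0}(0.7591)·e^{-i·0·6.1437}. Compute d first:
Half-angle: c=0.928831, s=0.370503. N=√(6·1·2·2)=4.898979
k: max(0,(0)−(1))=0 … min(2+(0),2−(1))=1
  k=0: (−1)^1·4.8990/(2)·0.9288^3·0.3705^1 = -0.727240
  k=1: (−1)^2·4.8990/(2)·0.9288^1·0.3705^3 = +0.115714
d^2_{1,0}(0.7591) = -0.727240 +0.115714 = -0.611526
Attach z-rotation phases: D = e^{-i(1)(3.9963)}·(-0.611526)·e^{-i(0)(6.1437)} = +0.401429-0.461322i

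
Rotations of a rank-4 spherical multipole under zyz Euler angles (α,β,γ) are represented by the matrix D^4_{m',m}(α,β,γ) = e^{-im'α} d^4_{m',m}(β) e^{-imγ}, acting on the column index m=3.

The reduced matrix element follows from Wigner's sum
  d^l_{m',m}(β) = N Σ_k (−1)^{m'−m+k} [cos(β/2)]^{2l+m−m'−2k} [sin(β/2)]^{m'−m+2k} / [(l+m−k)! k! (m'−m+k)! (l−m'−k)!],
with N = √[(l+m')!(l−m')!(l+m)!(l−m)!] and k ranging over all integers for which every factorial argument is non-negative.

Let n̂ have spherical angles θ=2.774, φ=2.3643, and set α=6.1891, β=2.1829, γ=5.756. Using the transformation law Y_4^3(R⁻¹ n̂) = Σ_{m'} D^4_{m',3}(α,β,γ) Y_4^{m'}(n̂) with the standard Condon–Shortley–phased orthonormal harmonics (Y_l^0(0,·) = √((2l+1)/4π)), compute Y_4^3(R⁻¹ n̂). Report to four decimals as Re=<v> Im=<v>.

Need the full column D^4_{m',3} for m'=−4..4 at α=6.1891, β=2.1829, γ=5.756.
cos(β/2)=0.461199, sin(β/2)=0.887297
d^4_{-4,3}: single k=7 term ⇒ +0.564827;  D = +0.201921+0.527501i
d^4_{-3,3}: k∈[6..7] ⇒ +0.726588 -0.384194 = +0.342394;  D = +0.091821+0.329852i
d^4_{-2,3}: k∈[5..6] ⇒ +0.605613 -0.747196 = -0.141583;  D = -0.024987-0.139360i
d^4_{-1,3}: k∈[4..5] ⇒ +0.370978 -0.823873 = -0.452895;  D = -0.037694-0.451323i
d^4_{0,3}: k∈[3..4] ⇒ +0.172470 -0.638372 = -0.465902;  D = +0.005013-0.465875i
d^4_{1,3}: k∈[2..3] ⇒ +0.060137 -0.370978 = -0.310842;  D = +0.032531-0.309135i
d^4_{2,3}: k∈[1..2] ⇒ +0.014735 -0.163619 = -0.148884;  D = +0.029423-0.145948i
d^4_{3,3}: k∈[0..1] ⇒ +0.002047 -0.053036 = -0.050989;  D = +0.014728-0.048815i
d^4_{4,3}: single k=0 term ⇒ -0.011139;  D = +0.004205-0.010315i
Y_4^{m'}(θ=2.774,φ=2.3643) and Σ D·Y over m':
  (+0.2019+0.5275i)·(-0.0074+0.0002i)  (+0.0918+0.3299i)·(-0.0374+0.0393i)  (-0.0250-0.1394i)·(+0.0036+0.2201i)  (-0.0377-0.4513i)·(+0.3501+0.3445i)  (+0.0050-0.4659i)·(+0.3616+0.0000i)  (+0.0325-0.3091i)·(-0.3501+0.3445i)  (+0.0294-0.1459i)·(+0.0036-0.2201i)  (+0.0147-0.0488i)·(+0.0374+0.0393i)  (+0.0042-0.0103i)·(-0.0074-0.0002i)
Y_4^3(R⁻¹ n̂) = +0.222204-0.246746i

Re=0.2222 Im=-0.2467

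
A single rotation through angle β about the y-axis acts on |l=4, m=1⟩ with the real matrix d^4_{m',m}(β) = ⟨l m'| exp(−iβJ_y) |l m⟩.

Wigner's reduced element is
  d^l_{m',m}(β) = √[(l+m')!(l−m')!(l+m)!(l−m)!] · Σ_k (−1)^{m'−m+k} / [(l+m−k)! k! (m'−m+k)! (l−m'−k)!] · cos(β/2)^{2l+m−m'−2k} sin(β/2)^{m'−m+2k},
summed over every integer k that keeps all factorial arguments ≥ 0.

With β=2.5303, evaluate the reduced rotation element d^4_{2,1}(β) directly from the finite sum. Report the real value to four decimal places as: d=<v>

d=-0.2594

d^4_{2,1}(β=2.5303) via Wigner's sum:
Half-angle: c=0.300910, s=0.953653. N=√(720·2·120·6)=1018.233765
Admissible k: 0..2 (factorial args all ≥0)
  k=0: (−1)^1·1018.2338/(240)·0.3009^7·0.9537^1 = -0.000904
  k=1: (−1)^2·1018.2338/(48)·0.3009^5·0.9537^3 = +0.045390
  k=2: (−1)^3·1018.2338/(72)·0.3009^3·0.9537^5 = -0.303931
d^4_{2,1}(2.5303) = -0.000904 +0.045390 -0.303931 = -0.259445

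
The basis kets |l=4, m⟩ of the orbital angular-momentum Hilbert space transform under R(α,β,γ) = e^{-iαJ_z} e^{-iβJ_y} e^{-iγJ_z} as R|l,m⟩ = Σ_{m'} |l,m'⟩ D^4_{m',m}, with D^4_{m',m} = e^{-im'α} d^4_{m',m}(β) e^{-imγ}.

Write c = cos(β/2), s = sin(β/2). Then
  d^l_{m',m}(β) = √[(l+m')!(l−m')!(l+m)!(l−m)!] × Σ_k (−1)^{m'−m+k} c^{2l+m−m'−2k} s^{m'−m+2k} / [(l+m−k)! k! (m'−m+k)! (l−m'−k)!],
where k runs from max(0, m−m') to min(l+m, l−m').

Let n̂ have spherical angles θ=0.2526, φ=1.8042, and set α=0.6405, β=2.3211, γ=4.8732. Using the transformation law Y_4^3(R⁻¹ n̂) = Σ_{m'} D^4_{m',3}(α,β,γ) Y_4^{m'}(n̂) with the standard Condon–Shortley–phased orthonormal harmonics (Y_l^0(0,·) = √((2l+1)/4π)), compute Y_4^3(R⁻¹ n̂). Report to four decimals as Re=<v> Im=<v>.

Re=0.3797 Im=0.0871

Need the full column D^4_{m',3} for m'=−4..4 at α=0.6405, β=2.3211, γ=4.8732.
cos(β/2)=0.398835, sin(β/2)=0.917023
d^4_{-4,3}: single k=7 term ⇒ +0.615175;  D = +0.537260+0.299654i
d^4_{-3,3}: k∈[6..7] ⇒ +0.662164 -0.500081 = +0.162083;  D = +0.160678-0.021289i
d^4_{-2,3}: k∈[5..6] ⇒ +0.461813 -0.813800 = -0.351987;  D = -0.252149+0.245594i
d^4_{-1,3}: k∈[4..5] ⇒ +0.236708 -0.750823 = -0.514115;  D = -0.080927+0.507706i
d^4_{0,3}: k∈[3..4] ⇒ +0.092081 -0.486793 = -0.394712;  D = +0.183121+0.349663i
d^4_{1,3}: k∈[2..3] ⇒ +0.026865 -0.236708 = -0.209843;  D = +0.189147+0.090870i
d^4_{2,3}: k∈[1..2] ⇒ +0.005508 -0.087356 = -0.081848;  D = +0.080334-0.015670i
d^4_{3,3}: k∈[0..1] ⇒ +0.000640 -0.023693 = -0.023053;  D = +0.015504-0.017060i
d^4_{4,3}: single k=0 term ⇒ -0.004164;  D = +0.000404-0.004144i
Y_4^{m'}(θ=0.2526,φ=1.8042) and Σ D·Y over m':
  (+0.5373+0.2997i)·(+0.0010-0.0014i)  (+0.1607-0.0213i)·(+0.0122+0.0145i)  (-0.2521+0.2456i)·(-0.1038+0.0523i)  (-0.0809+0.5077i)·(-0.0943-0.3968i)  (+0.1831+0.3497i)·(+0.5964+0.0000i)  (+0.1891+0.0909i)·(+0.0943-0.3968i)  (+0.0803-0.0157i)·(-0.1038-0.0523i)  (+0.0155-0.0171i)·(-0.0122+0.0145i)  (+0.0004-0.0041i)·(+0.0010+0.0014i)
Y_4^3(R⁻¹ n̂) = +0.379688+0.087081i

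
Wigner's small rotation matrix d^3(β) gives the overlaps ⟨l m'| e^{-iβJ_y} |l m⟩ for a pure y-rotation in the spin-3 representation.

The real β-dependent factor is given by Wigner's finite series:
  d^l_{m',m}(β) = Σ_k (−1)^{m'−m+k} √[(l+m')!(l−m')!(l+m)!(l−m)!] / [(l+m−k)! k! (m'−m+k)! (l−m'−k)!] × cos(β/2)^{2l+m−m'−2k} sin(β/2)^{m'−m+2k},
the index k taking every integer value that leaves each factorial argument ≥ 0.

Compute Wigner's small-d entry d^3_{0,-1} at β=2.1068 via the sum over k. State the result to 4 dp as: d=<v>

d^3_{0,-1}(β=2.1068) via Wigner's sum:
Half-angle: c=0.494619, s=0.869110. N=√(6·6·2·24)=41.569219
Admissible k: 0..2 (factorial args all ≥0)
  k=0: (−1)^1·41.5692/(12)·0.4946^5·0.8691^1 = -0.089129
  k=1: (−1)^2·41.5692/(4)·0.4946^3·0.8691^3 = +0.825559
  k=2: (−1)^3·41.5692/(12)·0.4946^1·0.8691^5 = -0.849640
d^3_{0,-1}(2.1068) = -0.089129 +0.825559 -0.849640 = -0.113210

d=-0.1132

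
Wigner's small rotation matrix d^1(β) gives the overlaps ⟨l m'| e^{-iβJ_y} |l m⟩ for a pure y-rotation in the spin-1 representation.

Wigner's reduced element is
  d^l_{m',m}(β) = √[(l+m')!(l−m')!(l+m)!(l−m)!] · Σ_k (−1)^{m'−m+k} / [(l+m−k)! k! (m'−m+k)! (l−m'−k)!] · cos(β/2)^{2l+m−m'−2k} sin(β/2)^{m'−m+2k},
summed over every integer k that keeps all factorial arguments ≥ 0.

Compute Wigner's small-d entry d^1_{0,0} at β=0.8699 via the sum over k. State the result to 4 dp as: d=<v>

d^1_{0,0}(β=0.8699) via Wigner's sum:
With c≡cos(β/2)=0.906891 and s≡sin(β/2)=0.421365, N=[1·1·1·1]^{1/2}=1.000000
The bounds max(0,m−m')=0 and min(l+m,l−m')=1 give 2 terms
  k=0: (−1)^0·1.0000/(1)·0.9069^2·0.4214^0 = +0.822451
  k=1: (−1)^1·1.0000/(1)·0.9069^0·0.4214^2 = -0.177549
d^1_{0,0}(0.8699) = +0.822451 -0.177549 = +0.644903

d=0.6449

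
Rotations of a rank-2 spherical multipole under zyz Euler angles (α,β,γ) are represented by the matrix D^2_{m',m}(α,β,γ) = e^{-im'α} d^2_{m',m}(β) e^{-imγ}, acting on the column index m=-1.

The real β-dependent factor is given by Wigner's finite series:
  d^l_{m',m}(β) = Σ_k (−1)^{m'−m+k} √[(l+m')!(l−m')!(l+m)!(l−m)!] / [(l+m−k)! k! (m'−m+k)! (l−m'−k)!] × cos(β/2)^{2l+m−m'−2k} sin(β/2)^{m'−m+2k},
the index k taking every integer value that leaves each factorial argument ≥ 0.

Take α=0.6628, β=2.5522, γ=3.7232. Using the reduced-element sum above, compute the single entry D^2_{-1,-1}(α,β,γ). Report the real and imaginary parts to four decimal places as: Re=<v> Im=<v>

Re=0.0720 Im=0.2128

First d^2_{-1,-1}(β=2.5522), then the phase factors e^{-i(-1)α} and e^{-i(-1)γ}:
Half-angle: c=0.290449, s=0.956890. N=√(1·6·1·6)=6.000000
k: max(0,(-1)−(-1))=0 … min(2+(-1),2−(-1))=1
  k=0: (−1)^0·6.0000/(6)·0.2904^4·0.9569^0 = +0.007117
  k=1: (−1)^1·6.0000/(2)·0.2904^2·0.9569^2 = -0.231732
d^2_{-1,-1}(2.5522) = +0.007117 -0.231732 = -0.224615
D = (+0.788272+0.615326i)·(-0.224615)·(-0.835581-0.549368i) = +0.072017+0.212757i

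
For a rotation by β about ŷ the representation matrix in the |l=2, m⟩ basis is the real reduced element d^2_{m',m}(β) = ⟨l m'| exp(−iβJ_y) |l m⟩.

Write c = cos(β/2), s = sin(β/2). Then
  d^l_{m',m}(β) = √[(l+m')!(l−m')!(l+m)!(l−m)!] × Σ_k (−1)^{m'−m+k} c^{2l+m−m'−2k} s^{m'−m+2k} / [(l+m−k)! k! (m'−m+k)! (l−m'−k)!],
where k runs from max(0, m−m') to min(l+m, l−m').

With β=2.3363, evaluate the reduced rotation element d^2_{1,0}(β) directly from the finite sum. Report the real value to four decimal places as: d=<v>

d^2_{1,0}(β=2.3363) via Wigner's sum:
With c≡cos(β/2)=0.391854 and s≡sin(β/2)=0.920027, N=[6·1·2·2]^{1/2}=4.898979
k∈{0,1} keeps every argument non-negative
  k=0: (−1)^1·4.8990/(2)·0.3919^3·0.9200^1 = -0.135597
  k=1: (−1)^2·4.8990/(2)·0.3919^1·0.9200^3 = +0.747485
d^2_{1,0}(2.3363) = -0.135597 +0.747485 = +0.611888

d=0.6119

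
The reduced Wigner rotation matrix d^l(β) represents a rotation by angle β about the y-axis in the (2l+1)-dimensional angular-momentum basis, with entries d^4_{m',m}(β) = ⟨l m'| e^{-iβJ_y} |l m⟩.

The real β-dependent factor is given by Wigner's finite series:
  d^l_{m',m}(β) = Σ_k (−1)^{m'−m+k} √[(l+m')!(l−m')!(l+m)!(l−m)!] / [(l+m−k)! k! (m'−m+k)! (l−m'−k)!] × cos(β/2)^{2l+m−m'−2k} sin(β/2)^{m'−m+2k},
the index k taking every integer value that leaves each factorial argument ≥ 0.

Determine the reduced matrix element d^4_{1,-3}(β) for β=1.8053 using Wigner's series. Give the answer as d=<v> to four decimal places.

d^4_{1,-3}(β=1.8053) via Wigner's sum:
c=cos(1.8053/2)=0.619532, s=sin(1.8053/2)=0.784971; N=√[120·6·1·5040]=1904.940944
The bounds max(0,m−m')=0 and min(l+m,l−m')=1 give 2 terms
  k=0: (−1)^4·1904.9409/(144)·0.6195^4·0.7850^4 = +0.739928
  k=1: (−1)^5·1904.9409/(240)·0.6195^2·0.7850^6 = -0.712723
d^4_{1,-3}(1.8053) = +0.739928 -0.712723 = +0.027205

d=0.0272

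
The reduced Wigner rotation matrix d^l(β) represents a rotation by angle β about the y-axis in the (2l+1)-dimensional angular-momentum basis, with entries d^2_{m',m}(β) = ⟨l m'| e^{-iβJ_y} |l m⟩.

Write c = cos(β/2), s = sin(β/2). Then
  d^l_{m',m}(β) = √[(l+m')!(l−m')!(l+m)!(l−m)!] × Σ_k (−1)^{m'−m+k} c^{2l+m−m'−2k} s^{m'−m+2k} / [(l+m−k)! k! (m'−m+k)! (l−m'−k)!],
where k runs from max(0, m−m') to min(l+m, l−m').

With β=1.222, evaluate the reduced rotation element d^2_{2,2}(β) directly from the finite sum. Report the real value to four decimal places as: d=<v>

d^2_{2,2}(β=1.222) via Wigner's sum:
c=cos(1.222/2)=0.819075, s=sin(1.222/2)=0.573687; N=√[24·1·24·1]=24.000000
The bounds max(0,m−m')=0 and min(l+m,l−m')=0 give 1 term
  k=0: (−1)^0·24.0000/(24)·0.8191^4·0.5737^0 = +0.450085
d^2_{2,2}(1.222) = +0.450085

d=0.4501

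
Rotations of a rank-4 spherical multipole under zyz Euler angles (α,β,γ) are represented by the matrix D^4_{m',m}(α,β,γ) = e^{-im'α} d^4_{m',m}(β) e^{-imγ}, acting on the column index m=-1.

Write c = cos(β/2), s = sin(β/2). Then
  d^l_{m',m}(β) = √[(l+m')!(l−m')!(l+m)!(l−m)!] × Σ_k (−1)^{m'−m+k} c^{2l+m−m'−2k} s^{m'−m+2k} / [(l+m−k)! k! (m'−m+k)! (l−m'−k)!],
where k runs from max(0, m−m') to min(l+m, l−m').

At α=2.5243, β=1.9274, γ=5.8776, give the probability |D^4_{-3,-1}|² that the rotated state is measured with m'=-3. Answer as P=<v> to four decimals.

D^4_{-3,-1}(2.5243,1.9274,5.8776) = e^{-i·-3·2.5243}·d^4_{-3,-1}(1.9274)·e^{-i·-1·5.8776}. Compute d first:
c=cos(1.9274/2)=0.570485, s=sin(1.9274/2)=0.821308; N=√[1·5040·6·120]=1904.940944
The bounds max(0,m−m')=2 and min(l+m,l−m')=3 give 2 terms
  k=2: (−1)^0·1904.9409/(240)·0.5705^6·0.8213^2 = +0.184564
  k=3: (−1)^1·1904.9409/(144)·0.5705^4·0.8213^4 = -0.637559
d^4_{-3,-1}(1.9274) = +0.184564 -0.637559 = -0.452994
|D^4_{-3,-1}|² = |d^4_{-3,-1}(β)|² = (-0.452994)² = 0.205204 (the z-rotation phases have unit modulus)

P=0.2052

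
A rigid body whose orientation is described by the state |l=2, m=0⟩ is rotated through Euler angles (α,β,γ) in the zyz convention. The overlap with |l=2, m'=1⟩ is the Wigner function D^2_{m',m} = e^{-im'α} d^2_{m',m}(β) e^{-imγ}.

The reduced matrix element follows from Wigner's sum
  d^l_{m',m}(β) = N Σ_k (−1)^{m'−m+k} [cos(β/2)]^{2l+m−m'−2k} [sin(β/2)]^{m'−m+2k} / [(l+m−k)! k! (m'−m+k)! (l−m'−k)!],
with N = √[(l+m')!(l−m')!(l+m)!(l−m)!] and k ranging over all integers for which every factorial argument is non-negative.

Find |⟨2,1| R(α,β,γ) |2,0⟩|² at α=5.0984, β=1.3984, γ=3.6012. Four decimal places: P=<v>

First d^2_{1,0}(β=1.3984), then the phase factors e^{-i(1)α} and e^{-i(0)γ}:
Half-angle: c=0.765357, s=0.643606. N=√(6·1·2·2)=4.898979
k: max(0,(0)−(1))=0 … min(2+(0),2−(1))=1
  k=0: (−1)^1·4.8990/(2)·0.7654^3·0.6436^1 = -0.706786
  k=1: (−1)^2·4.8990/(2)·0.7654^1·0.6436^3 = +0.499804
d^2_{1,0}(1.3984) = -0.706786 +0.499804 = -0.206983
|D^2_{1,0}|² = |d^2_{1,0}(β)|² = (-0.206983)² = 0.042842 (the z-rotation phases have unit modulus)

P=0.0428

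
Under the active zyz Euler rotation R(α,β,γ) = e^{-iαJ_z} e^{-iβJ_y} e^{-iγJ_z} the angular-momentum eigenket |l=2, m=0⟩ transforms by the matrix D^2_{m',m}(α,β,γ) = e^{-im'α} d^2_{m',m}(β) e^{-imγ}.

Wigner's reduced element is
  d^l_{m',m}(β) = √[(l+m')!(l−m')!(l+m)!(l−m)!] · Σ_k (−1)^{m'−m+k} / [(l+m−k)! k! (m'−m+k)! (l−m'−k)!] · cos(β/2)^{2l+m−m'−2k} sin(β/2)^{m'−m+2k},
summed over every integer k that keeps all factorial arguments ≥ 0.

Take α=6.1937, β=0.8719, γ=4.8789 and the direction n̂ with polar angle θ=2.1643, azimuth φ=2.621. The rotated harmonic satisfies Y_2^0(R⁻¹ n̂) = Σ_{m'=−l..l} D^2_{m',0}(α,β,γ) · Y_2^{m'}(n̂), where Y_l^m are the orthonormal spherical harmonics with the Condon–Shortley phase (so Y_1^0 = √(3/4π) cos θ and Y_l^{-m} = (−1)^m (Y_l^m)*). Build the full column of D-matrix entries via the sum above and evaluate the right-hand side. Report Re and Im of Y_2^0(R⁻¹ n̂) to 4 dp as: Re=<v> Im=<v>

Re=0.5142 Im=0.0000

Need the full column D^2_{m',0} for m'=−2..2 at α=6.1937, β=0.8719, γ=4.8789.
cos(β/2)=0.906469, sin(β/2)=0.422272
d^2_{-2,0}: single k=2 term ⇒ +0.358894;  D = +0.353161-0.063889i
d^2_{-1,0}: k∈[1..2] ⇒ +0.770419 -0.167188 = +0.603231;  D = +0.600817-0.053908i
d^2_{0,0}: k∈[0..2] ⇒ +0.675169 -0.586071 +0.031796 = +0.120894;  D = +0.120894+0.000000i
d^2_{1,0}: k∈[0..1] ⇒ -0.770419 +0.167188 = -0.603231;  D = -0.600817-0.053908i
d^2_{2,0}: single k=0 term ⇒ +0.358894;  D = +0.353161+0.063889i
Y_2^{m'}(θ=2.1643,φ=2.621) and Σ D·Y over m':
  (+0.3532-0.0639i)·(+0.1341+0.2291i)  (+0.6008-0.0539i)·(+0.3107+0.1782i)  (+0.1209+0.0000i)·(-0.0194+0.0000i)  (-0.6008-0.0539i)·(-0.3107+0.1782i)  (+0.3532+0.0639i)·(+0.1341-0.2291i)
Y_2^0(R⁻¹ n̂) = +0.514230+0.000000i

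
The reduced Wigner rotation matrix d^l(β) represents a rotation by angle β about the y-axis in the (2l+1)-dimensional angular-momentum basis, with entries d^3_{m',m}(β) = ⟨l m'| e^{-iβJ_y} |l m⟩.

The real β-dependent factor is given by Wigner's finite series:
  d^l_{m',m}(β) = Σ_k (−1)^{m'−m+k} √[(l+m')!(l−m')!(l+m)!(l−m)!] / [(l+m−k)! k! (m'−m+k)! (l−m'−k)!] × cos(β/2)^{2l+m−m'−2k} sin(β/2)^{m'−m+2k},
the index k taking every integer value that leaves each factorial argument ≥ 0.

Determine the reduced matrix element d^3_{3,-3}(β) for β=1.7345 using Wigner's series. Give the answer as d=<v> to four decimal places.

d^3_{3,-3}(β=1.7345) via Wigner's sum:
With c≡cos(β/2)=0.646926 and s≡sin(β/2)=0.762553, N=[720·1·1·720]^{1/2}=720.000000
The bounds max(0,m−m')=0 and min(l+m,l−m')=0 give 1 term
  k=0: (−1)^6·720.0000/(720)·0.6469^0·0.7626^6 = +0.196616
d^3_{3,-3}(1.7345) = +0.196616

d=0.1966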